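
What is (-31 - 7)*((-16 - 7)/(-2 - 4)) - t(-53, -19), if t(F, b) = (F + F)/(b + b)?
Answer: -8462/57 ≈ -148.46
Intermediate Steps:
t(F, b) = F/b (t(F, b) = (2*F)/((2*b)) = (2*F)*(1/(2*b)) = F/b)
(-31 - 7)*((-16 - 7)/(-2 - 4)) - t(-53, -19) = (-31 - 7)*((-16 - 7)/(-2 - 4)) - (-53)/(-19) = -(-874)/(-6) - (-53)*(-1)/19 = -(-874)*(-1)/6 - 1*53/19 = -38*23/6 - 53/19 = -437/3 - 53/19 = -8462/57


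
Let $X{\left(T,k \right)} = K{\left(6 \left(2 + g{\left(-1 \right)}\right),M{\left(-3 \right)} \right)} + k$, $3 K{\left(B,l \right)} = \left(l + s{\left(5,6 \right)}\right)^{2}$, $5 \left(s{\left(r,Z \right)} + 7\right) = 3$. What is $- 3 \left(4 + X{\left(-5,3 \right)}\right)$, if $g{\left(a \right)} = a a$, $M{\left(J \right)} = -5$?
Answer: $- \frac{3774}{25} \approx -150.96$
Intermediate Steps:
$g{\left(a \right)} = a^{2}$
$s{\left(r,Z \right)} = - \frac{32}{5}$ ($s{\left(r,Z \right)} = -7 + \frac{1}{5} \cdot 3 = -7 + \frac{3}{5} = - \frac{32}{5}$)
$K{\left(B,l \right)} = \frac{\left(- \frac{32}{5} + l\right)^{2}}{3}$ ($K{\left(B,l \right)} = \frac{\left(l - \frac{32}{5}\right)^{2}}{3} = \frac{\left(- \frac{32}{5} + l\right)^{2}}{3}$)
$X{\left(T,k \right)} = \frac{1083}{25} + k$ ($X{\left(T,k \right)} = \frac{\left(-32 + 5 \left(-5\right)\right)^{2}}{75} + k = \frac{\left(-32 - 25\right)^{2}}{75} + k = \frac{\left(-57\right)^{2}}{75} + k = \frac{1}{75} \cdot 3249 + k = \frac{1083}{25} + k$)
$- 3 \left(4 + X{\left(-5,3 \right)}\right) = - 3 \left(4 + \left(\frac{1083}{25} + 3\right)\right) = - 3 \left(4 + \frac{1158}{25}\right) = \left(-3\right) \frac{1258}{25} = - \frac{3774}{25}$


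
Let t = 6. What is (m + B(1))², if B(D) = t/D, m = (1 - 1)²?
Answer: 36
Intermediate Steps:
m = 0 (m = 0² = 0)
B(D) = 6/D
(m + B(1))² = (0 + 6/1)² = (0 + 6*1)² = (0 + 6)² = 6² = 36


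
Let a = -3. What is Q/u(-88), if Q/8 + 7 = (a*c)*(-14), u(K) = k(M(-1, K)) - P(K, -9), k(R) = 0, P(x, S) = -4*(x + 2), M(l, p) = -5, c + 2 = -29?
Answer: 1309/43 ≈ 30.442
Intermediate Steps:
c = -31 (c = -2 - 29 = -31)
P(x, S) = -8 - 4*x (P(x, S) = -4*(2 + x) = -8 - 4*x)
u(K) = 8 + 4*K (u(K) = 0 - (-8 - 4*K) = 0 + (8 + 4*K) = 8 + 4*K)
Q = -10472 (Q = -56 + 8*(-3*(-31)*(-14)) = -56 + 8*(93*(-14)) = -56 + 8*(-1302) = -56 - 10416 = -10472)
Q/u(-88) = -10472/(8 + 4*(-88)) = -10472/(8 - 352) = -10472/(-344) = -10472*(-1/344) = 1309/43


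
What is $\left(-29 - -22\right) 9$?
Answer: $-63$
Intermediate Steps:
$\left(-29 - -22\right) 9 = \left(-29 + \left(-1 + 23\right)\right) 9 = \left(-29 + 22\right) 9 = \left(-7\right) 9 = -63$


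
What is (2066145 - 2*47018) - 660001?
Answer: 1312108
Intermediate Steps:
(2066145 - 2*47018) - 660001 = (2066145 - 94036) - 660001 = 1972109 - 660001 = 1312108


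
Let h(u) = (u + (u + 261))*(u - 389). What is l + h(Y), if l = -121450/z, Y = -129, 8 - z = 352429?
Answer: -547540784/352421 ≈ -1553.7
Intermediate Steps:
z = -352421 (z = 8 - 1*352429 = 8 - 352429 = -352421)
h(u) = (-389 + u)*(261 + 2*u) (h(u) = (u + (261 + u))*(-389 + u) = (261 + 2*u)*(-389 + u) = (-389 + u)*(261 + 2*u))
l = 121450/352421 (l = -121450/(-352421) = -121450*(-1/352421) = 121450/352421 ≈ 0.34462)
l + h(Y) = 121450/352421 + (-101529 - 517*(-129) + 2*(-129)**2) = 121450/352421 + (-101529 + 66693 + 2*16641) = 121450/352421 + (-101529 + 66693 + 33282) = 121450/352421 - 1554 = -547540784/352421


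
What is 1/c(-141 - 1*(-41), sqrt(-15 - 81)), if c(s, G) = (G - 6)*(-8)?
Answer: 1/176 + I*sqrt(6)/264 ≈ 0.0056818 + 0.0092784*I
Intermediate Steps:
c(s, G) = 48 - 8*G (c(s, G) = (-6 + G)*(-8) = 48 - 8*G)
1/c(-141 - 1*(-41), sqrt(-15 - 81)) = 1/(48 - 8*sqrt(-15 - 81)) = 1/(48 - 32*I*sqrt(6))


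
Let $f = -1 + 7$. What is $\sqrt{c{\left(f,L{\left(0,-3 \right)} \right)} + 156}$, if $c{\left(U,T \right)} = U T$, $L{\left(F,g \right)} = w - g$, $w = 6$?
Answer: $\sqrt{210} \approx 14.491$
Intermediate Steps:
$L{\left(F,g \right)} = 6 - g$
$f = 6$
$c{\left(U,T \right)} = T U$
$\sqrt{c{\left(f,L{\left(0,-3 \right)} \right)} + 156} = \sqrt{\left(6 - -3\right) 6 + 156} = \sqrt{\left(6 + 3\right) 6 + 156} = \sqrt{9 \cdot 6 + 156} = \sqrt{54 + 156} = \sqrt{210}$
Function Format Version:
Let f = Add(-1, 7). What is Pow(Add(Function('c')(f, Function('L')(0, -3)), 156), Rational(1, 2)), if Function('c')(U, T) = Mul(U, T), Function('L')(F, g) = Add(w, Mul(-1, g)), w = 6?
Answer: Pow(210, Rational(1, 2)) ≈ 14.491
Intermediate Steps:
Function('L')(F, g) = Add(6, Mul(-1, g))
f = 6
Function('c')(U, T) = Mul(T, U)
Pow(Add(Function('c')(f, Function('L')(0, -3)), 156), Rational(1, 2)) = Pow(Add(Mul(Add(6, Mul(-1, -3)), 6), 156), Rational(1, 2)) = Pow(Add(Mul(Add(6, 3), 6), 156), Rational(1, 2)) = Pow(Add(Mul(9, 6), 156), Rational(1, 2)) = Pow(Add(54, 156), Rational(1, 2)) = Pow(210, Rational(1, 2))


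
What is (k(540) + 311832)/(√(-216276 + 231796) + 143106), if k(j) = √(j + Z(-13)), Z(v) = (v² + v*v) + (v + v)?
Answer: 11156257548/5119827929 - 311832*√970/5119827929 - 2*√206610/5119827929 + 71553*√213/5119827929 ≈ 2.1773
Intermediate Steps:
Z(v) = 2*v + 2*v² (Z(v) = (v² + v²) + 2*v = 2*v² + 2*v = 2*v + 2*v²)
k(j) = √(312 + j) (k(j) = √(j + 2*(-13)*(1 - 13)) = √(j + 2*(-13)*(-12)) = √(j + 312) = √(312 + j))
(k(540) + 311832)/(√(-216276 + 231796) + 143106) = (√(312 + 540) + 311832)/(√(-216276 + 231796) + 143106) = (√852 + 311832)/(√15520 + 143106) = (2*√213 + 311832)/(4*√970 + 143106) = (311832 + 2*√213)/(143106 + 4*√970)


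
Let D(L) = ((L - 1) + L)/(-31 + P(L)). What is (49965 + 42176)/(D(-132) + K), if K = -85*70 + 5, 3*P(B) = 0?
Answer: -408053/26290 ≈ -15.521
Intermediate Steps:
P(B) = 0 (P(B) = (⅓)*0 = 0)
D(L) = 1/31 - 2*L/31 (D(L) = ((L - 1) + L)/(-31 + 0) = ((-1 + L) + L)/(-31) = (-1 + 2*L)*(-1/31) = 1/31 - 2*L/31)
K = -5945 (K = -5950 + 5 = -5945)
(49965 + 42176)/(D(-132) + K) = (49965 + 42176)/((1/31 - 2/31*(-132)) - 5945) = 92141/((1/31 + 264/31) - 5945) = 92141/(265/31 - 5945) = 92141/(-184030/31) = 92141*(-31/184030) = -408053/26290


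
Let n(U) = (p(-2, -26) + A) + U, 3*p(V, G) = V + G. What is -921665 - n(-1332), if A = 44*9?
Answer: -2762159/3 ≈ -9.2072e+5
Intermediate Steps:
p(V, G) = G/3 + V/3 (p(V, G) = (V + G)/3 = (G + V)/3 = G/3 + V/3)
A = 396
n(U) = 1160/3 + U (n(U) = (((⅓)*(-26) + (⅓)*(-2)) + 396) + U = ((-26/3 - ⅔) + 396) + U = (-28/3 + 396) + U = 1160/3 + U)
-921665 - n(-1332) = -921665 - (1160/3 - 1332) = -921665 - 1*(-2836/3) = -921665 + 2836/3 = -2762159/3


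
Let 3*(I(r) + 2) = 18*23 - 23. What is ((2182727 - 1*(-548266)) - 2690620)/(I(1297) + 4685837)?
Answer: 121119/14057896 ≈ 0.0086157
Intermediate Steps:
I(r) = 385/3 (I(r) = -2 + (18*23 - 23)/3 = -2 + (414 - 23)/3 = -2 + (1/3)*391 = -2 + 391/3 = 385/3)
((2182727 - 1*(-548266)) - 2690620)/(I(1297) + 4685837) = ((2182727 - 1*(-548266)) - 2690620)/(385/3 + 4685837) = ((2182727 + 548266) - 2690620)/(14057896/3) = (2730993 - 2690620)*(3/14057896) = 40373*(3/14057896) = 121119/14057896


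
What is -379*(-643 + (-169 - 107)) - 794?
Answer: 347507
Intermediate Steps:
-379*(-643 + (-169 - 107)) - 794 = -379*(-643 - 276) - 794 = -379*(-919) - 794 = 348301 - 794 = 347507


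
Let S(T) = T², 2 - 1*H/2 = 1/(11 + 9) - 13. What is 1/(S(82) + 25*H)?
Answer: 2/14943 ≈ 0.00013384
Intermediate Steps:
H = 299/10 (H = 4 - 2*(1/(11 + 9) - 13) = 4 - 2*(1/20 - 13) = 4 - 2*(-259/20) = 4 + 259/10 = 299/10 ≈ 29.900)
1/(S(82) + 25*H) = 1/(82² + 25*(299/10)) = 1/(6724 + 1495/2) = 1/(14943/2) = 2/14943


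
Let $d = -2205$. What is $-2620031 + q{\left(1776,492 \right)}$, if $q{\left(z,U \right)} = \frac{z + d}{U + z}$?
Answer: $- \frac{1980743579}{756} \approx -2.62 \cdot 10^{6}$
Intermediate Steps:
$q{\left(z,U \right)} = \frac{-2205 + z}{U + z}$ ($q{\left(z,U \right)} = \frac{z - 2205}{U + z} = \frac{-2205 + z}{U + z}$)
$-2620031 + q{\left(1776,492 \right)} = -2620031 + \frac{-2205 + 1776}{492 + 1776} = -2620031 + \frac{1}{2268} \left(-429\right) = -2620031 - \frac{143}{756} = - \frac{1980743579}{756}$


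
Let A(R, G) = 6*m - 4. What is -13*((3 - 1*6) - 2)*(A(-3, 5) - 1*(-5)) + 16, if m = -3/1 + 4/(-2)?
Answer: -1869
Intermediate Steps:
m = -5 (m = -3*1 + 4*(-½) = -3 - 2 = -5)
A(R, G) = -34 (A(R, G) = 6*(-5) - 4 = -30 - 4 = -34)
-13*((3 - 1*6) - 2)*(A(-3, 5) - 1*(-5)) + 16 = -13*((3 - 1*6) - 2)*(-34 - 1*(-5)) + 16 = -13*((3 - 6) - 2)*(-34 + 5) + 16 = -13*(-3 - 2)*(-29) + 16 = -(-65)*(-29) + 16 = -13*145 + 16 = -1885 + 16 = -1869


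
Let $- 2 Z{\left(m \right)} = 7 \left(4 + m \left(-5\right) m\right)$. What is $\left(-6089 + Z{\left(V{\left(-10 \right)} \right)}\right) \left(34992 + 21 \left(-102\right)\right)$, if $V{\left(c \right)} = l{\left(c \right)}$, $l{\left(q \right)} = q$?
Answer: $-142996050$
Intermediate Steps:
$V{\left(c \right)} = c$
$Z{\left(m \right)} = -14 + \frac{35 m^{2}}{2}$ ($Z{\left(m \right)} = - \frac{7 \left(4 + m \left(-5\right) m\right)}{2} = - \frac{7 \left(4 + - 5 m m\right)}{2} = - \frac{7 \left(4 - 5 m^{2}\right)}{2} = - \frac{28 - 35 m^{2}}{2} = -14 + \frac{35 m^{2}}{2}$)
$\left(-6089 + Z{\left(V{\left(-10 \right)} \right)}\right) \left(34992 + 21 \left(-102\right)\right) = \left(-6089 - \left(14 - \frac{35 \left(-10\right)^{2}}{2}\right)\right) \left(34992 + 21 \left(-102\right)\right) = \left(-6089 + \left(-14 + \frac{35}{2} \cdot 100\right)\right) \left(34992 - 2142\right) = \left(-6089 + \left(-14 + 1750\right)\right) 32850 = \left(-6089 + 1736\right) 32850 = \left(-4353\right) 32850 = -142996050$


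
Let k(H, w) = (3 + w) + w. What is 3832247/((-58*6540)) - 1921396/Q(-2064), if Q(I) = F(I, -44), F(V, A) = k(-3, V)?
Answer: 15844798041/34771000 ≈ 455.69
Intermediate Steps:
k(H, w) = 3 + 2*w
F(V, A) = 3 + 2*V
Q(I) = 3 + 2*I
3832247/((-58*6540)) - 1921396/Q(-2064) = 3832247/((-58*6540)) - 1921396/(3 + 2*(-2064)) = 3832247/(-379320) - 1921396/(3 - 4128) = 3832247*(-1/379320) - 1921396/(-4125) = -3832247/379320 - 1921396*(-1/4125) = -3832247/379320 + 1921396/4125 = 15844798041/34771000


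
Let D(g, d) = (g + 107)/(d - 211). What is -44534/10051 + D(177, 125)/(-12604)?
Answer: -524668561/118420882 ≈ -4.4305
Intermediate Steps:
D(g, d) = (107 + g)/(-211 + d)
-44534/10051 + D(177, 125)/(-12604) = -44534/10051 + ((107 + 177)/(-211 + 125))/(-12604) = -44534*1/10051 + (284/(-86))*(-1/12604) = -44534/10051 - 1/86*284*(-1/12604) = -44534/10051 - 142/43*(-1/12604) = -44534/10051 + 71/270986 = -524668561/118420882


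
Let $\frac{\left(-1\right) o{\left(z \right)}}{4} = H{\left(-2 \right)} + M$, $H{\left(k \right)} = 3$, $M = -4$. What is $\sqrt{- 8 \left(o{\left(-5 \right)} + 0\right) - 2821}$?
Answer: $3 i \sqrt{317} \approx 53.413 i$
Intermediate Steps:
$o{\left(z \right)} = 4$ ($o{\left(z \right)} = - 4 \left(3 - 4\right) = \left(-4\right) \left(-1\right) = 4$)
$\sqrt{- 8 \left(o{\left(-5 \right)} + 0\right) - 2821} = \sqrt{- 8 \left(4 + 0\right) - 2821} = \sqrt{\left(-8\right) 4 - 2821} = \sqrt{-32 - 2821} = \sqrt{-2853} = 3 i \sqrt{317}$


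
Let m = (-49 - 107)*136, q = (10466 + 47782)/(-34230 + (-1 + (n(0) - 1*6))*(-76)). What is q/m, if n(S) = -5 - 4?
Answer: 2427/29184376 ≈ 8.3161e-5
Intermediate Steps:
n(S) = -9
q = -29124/16507 (q = (10466 + 47782)/(-34230 + (-1 + (-9 - 1*6))*(-76)) = 58248/(-34230 + (-1 + (-9 - 6))*(-76)) = 58248/(-34230 + (-1 - 15)*(-76)) = 58248/(-34230 - 16*(-76)) = 58248/(-34230 + 1216) = 58248/(-33014) = 58248*(-1/33014) = -29124/16507 ≈ -1.7643)
m = -21216 (m = -156*136 = -21216)
q/m = -29124/16507/(-21216) = -29124/16507*(-1/21216) = 2427/29184376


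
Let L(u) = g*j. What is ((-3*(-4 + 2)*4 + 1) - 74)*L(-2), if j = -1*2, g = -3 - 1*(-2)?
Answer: -98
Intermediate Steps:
g = -1 (g = -3 + 2 = -1)
j = -2
L(u) = 2 (L(u) = -1*(-2) = 2)
((-3*(-4 + 2)*4 + 1) - 74)*L(-2) = ((-3*(-4 + 2)*4 + 1) - 74)*2 = ((-3*(-2)*4 + 1) - 74)*2 = ((6*4 + 1) - 74)*2 = ((24 + 1) - 74)*2 = (25 - 74)*2 = -49*2 = -98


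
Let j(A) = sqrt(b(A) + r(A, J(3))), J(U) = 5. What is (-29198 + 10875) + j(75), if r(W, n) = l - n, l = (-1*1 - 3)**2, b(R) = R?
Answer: -18323 + sqrt(86) ≈ -18314.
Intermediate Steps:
l = 16 (l = (-1 - 3)**2 = (-4)**2 = 16)
r(W, n) = 16 - n
j(A) = sqrt(11 + A) (j(A) = sqrt(A + (16 - 1*5)) = sqrt(A + (16 - 5)) = sqrt(A + 11) = sqrt(11 + A))
(-29198 + 10875) + j(75) = (-29198 + 10875) + sqrt(11 + 75) = -18323 + sqrt(86)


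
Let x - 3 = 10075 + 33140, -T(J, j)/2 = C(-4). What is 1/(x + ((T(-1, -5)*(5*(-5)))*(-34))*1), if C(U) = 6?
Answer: 1/33018 ≈ 3.0287e-5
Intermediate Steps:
T(J, j) = -12 (T(J, j) = -2*6 = -12)
x = 43218 (x = 3 + (10075 + 33140) = 3 + 43215 = 43218)
1/(x + ((T(-1, -5)*(5*(-5)))*(-34))*1) = 1/(43218 + (-60*(-5)*(-34))*1) = 1/(43218 + (-12*(-25)*(-34))*1) = 1/(43218 + (300*(-34))*1) = 1/(43218 - 10200*1) = 1/(43218 - 10200) = 1/33018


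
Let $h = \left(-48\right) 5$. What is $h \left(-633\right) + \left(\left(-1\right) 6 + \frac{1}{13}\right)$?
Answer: $\frac{1974883}{13} \approx 1.5191 \cdot 10^{5}$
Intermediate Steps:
$h = -240$
$h \left(-633\right) + \left(\left(-1\right) 6 + \frac{1}{13}\right) = \left(-240\right) \left(-633\right) + \left(\left(-1\right) 6 + \frac{1}{13}\right) = 151920 + \left(-6 + \frac{1}{13}\right) = 151920 - \frac{77}{13} = \frac{1974883}{13}$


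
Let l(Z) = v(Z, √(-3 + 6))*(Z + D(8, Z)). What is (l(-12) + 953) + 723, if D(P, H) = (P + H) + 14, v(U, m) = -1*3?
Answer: 1682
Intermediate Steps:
v(U, m) = -3
D(P, H) = 14 + H + P (D(P, H) = (H + P) + 14 = 14 + H + P)
l(Z) = -66 - 6*Z (l(Z) = -3*(Z + (14 + Z + 8)) = -3*(Z + (22 + Z)) = -3*(22 + 2*Z) = -66 - 6*Z)
(l(-12) + 953) + 723 = ((-66 - 6*(-12)) + 953) + 723 = ((-66 + 72) + 953) + 723 = (6 + 953) + 723 = 959 + 723 = 1682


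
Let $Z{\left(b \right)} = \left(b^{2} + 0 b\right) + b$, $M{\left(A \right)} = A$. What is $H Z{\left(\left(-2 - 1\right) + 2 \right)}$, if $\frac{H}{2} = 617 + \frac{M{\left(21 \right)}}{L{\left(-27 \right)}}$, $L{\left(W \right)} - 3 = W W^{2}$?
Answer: $0$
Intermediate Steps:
$L{\left(W \right)} = 3 + W^{3}$ ($L{\left(W \right)} = 3 + W W^{2} = 3 + W^{3}$)
$Z{\left(b \right)} = b + b^{2}$ ($Z{\left(b \right)} = \left(b^{2} + 0\right) + b = b^{2} + b = b + b^{2}$)
$H = \frac{4047513}{3280}$ ($H = 2 \left(617 + \frac{21}{3 + \left(-27\right)^{3}}\right) = 2 \left(617 + \frac{21}{3 - 19683}\right) = 2 \left(617 + \frac{21}{-19680}\right) = 2 \left(617 + 21 \left(- \frac{1}{19680}\right)\right) = 2 \left(617 - \frac{7}{6560}\right) = 2 \cdot \frac{4047513}{6560} = \frac{4047513}{3280} \approx 1234.0$)
$H Z{\left(\left(-2 - 1\right) + 2 \right)} = \frac{4047513 \left(\left(-2 - 1\right) + 2\right) \left(1 + \left(\left(-2 - 1\right) + 2\right)\right)}{3280} = \frac{4047513 \left(-3 + 2\right) \left(1 + \left(-3 + 2\right)\right)}{3280} = \frac{4047513 \left(- (1 - 1)\right)}{3280} = \frac{4047513 \left(\left(-1\right) 0\right)}{3280} = \frac{4047513}{3280} \cdot 0 = 0$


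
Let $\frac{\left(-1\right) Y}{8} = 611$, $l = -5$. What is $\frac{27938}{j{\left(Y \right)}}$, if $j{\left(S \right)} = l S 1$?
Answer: $\frac{13969}{12220} \approx 1.1431$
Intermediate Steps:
$Y = -4888$ ($Y = \left(-8\right) 611 = -4888$)
$j{\left(S \right)} = - 5 S$ ($j{\left(S \right)} = - 5 S 1 = - 5 S$)
$\frac{27938}{j{\left(Y \right)}} = \frac{27938}{\left(-5\right) \left(-4888\right)} = \frac{27938}{24440} = 27938 \cdot \frac{1}{24440} = \frac{13969}{12220}$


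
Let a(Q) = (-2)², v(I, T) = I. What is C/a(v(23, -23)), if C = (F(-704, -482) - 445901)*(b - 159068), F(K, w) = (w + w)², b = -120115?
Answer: -134955666285/4 ≈ -3.3739e+10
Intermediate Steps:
a(Q) = 4
F(K, w) = 4*w² (F(K, w) = (2*w)² = 4*w²)
C = -134955666285 (C = (4*(-482)² - 445901)*(-120115 - 159068) = (4*232324 - 445901)*(-279183) = (929296 - 445901)*(-279183) = 483395*(-279183) = -134955666285)
C/a(v(23, -23)) = -134955666285/4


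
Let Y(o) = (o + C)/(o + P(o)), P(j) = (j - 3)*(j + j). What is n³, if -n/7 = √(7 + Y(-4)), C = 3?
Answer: -1369599*√39/1352 ≈ -6326.3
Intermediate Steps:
P(j) = 2*j*(-3 + j) (P(j) = (-3 + j)*(2*j) = 2*j*(-3 + j))
Y(o) = (3 + o)/(o + 2*o*(-3 + o)) (Y(o) = (o + 3)/(o + 2*o*(-3 + o)) = (3 + o)/(o + 2*o*(-3 + o)))
n = -77*√39/26 (n = -7*√(7 + (3 - 4)/((-4)*(-5 + 2*(-4)))) = -7*√(7 - ¼*(-1)/(-5 - 8)) = -7*√(7 - ¼*(-1)/(-13)) = -7*√(7 - ¼*(-1/13)*(-1)) = -7*√(7 - 1/52) = -77*√39/26 ≈ -18.495)
n³ = (-77*√39/26)³ = -1369599*√39/1352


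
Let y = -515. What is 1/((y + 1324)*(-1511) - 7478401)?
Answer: -1/8700800 ≈ -1.1493e-7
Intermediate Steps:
1/((y + 1324)*(-1511) - 7478401) = 1/((-515 + 1324)*(-1511) - 7478401) = 1/(809*(-1511) - 7478401) = 1/(-1222399 - 7478401) = 1/(-8700800) = -1/8700800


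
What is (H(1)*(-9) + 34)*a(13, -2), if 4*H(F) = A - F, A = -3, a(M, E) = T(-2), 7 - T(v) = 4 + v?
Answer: 215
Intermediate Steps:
T(v) = 3 - v (T(v) = 7 - (4 + v) = 7 + (-4 - v) = 3 - v)
a(M, E) = 5 (a(M, E) = 3 - 1*(-2) = 3 + 2 = 5)
H(F) = -¾ - F/4 (H(F) = (-3 - F)/4 = -¾ - F/4)
(H(1)*(-9) + 34)*a(13, -2) = ((-¾ - ¼*1)*(-9) + 34)*5 = ((-¾ - ¼)*(-9) + 34)*5 = (-1*(-9) + 34)*5 = (9 + 34)*5 = 43*5 = 215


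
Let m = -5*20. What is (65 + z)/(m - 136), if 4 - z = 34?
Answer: -35/236 ≈ -0.14831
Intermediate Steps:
m = -100
z = -30 (z = 4 - 1*34 = 4 - 34 = -30)
(65 + z)/(m - 136) = (65 - 30)/(-100 - 136) = 35/(-236) = -1/236*35 = -35/236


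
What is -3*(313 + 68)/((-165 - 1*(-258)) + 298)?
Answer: -1143/391 ≈ -2.9233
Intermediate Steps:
-3*(313 + 68)/((-165 - 1*(-258)) + 298) = -1143/((-165 + 258) + 298) = -1143/(93 + 298) = -1143/391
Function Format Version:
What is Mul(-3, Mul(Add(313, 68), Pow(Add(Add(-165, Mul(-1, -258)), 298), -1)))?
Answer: Rational(-1143, 391) ≈ -2.9233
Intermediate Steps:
Mul(-3, Mul(Add(313, 68), Pow(Add(Add(-165, Mul(-1, -258)), 298), -1))) = Mul(-3, Mul(381, Pow(Add(Add(-165, 258), 298), -1))) = Mul(-3, Mul(381, Pow(Add(93, 298), -1))) = Mul(-3, Mul(381, Pow(391, -1))) = Mul(-3, Mul(381, Rational(1, 391))) = Mul(-3, Rational(381, 391)) = Rational(-1143, 391)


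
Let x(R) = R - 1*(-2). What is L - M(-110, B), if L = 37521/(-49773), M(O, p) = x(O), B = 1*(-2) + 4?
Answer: 1779321/16591 ≈ 107.25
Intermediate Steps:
x(R) = 2 + R (x(R) = R + 2 = 2 + R)
B = 2 (B = -2 + 4 = 2)
M(O, p) = 2 + O
L = -12507/16591 (L = 37521*(-1/49773) = -12507/16591 ≈ -0.75384)
L - M(-110, B) = -12507/16591 - (2 - 110) = -12507/16591 - 1*(-108) = -12507/16591 + 108 = 1779321/16591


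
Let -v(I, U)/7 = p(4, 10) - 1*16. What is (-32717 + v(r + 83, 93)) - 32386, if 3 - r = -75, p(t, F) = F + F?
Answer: -65131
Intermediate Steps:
p(t, F) = 2*F
r = 78 (r = 3 - 1*(-75) = 3 + 75 = 78)
v(I, U) = -28 (v(I, U) = -7*(2*10 - 1*16) = -7*(20 - 16) = -7*4 = -28)
(-32717 + v(r + 83, 93)) - 32386 = (-32717 - 28) - 32386 = -32745 - 32386 = -65131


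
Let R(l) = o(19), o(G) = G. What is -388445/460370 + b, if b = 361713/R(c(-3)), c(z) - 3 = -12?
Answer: 1752783509/92074 ≈ 19037.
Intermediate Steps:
c(z) = -9 (c(z) = 3 - 12 = -9)
R(l) = 19
b = 361713/19 ≈ 19038.
-388445/460370 + b = -388445/460370 + 361713/19 = -388445*1/460370 + 361713/19 = -77689/92074 + 361713/19 = 1752783509/92074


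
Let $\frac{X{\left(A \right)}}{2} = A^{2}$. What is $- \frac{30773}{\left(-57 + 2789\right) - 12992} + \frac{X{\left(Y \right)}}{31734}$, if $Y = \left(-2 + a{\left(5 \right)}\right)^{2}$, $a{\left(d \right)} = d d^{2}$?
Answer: $\frac{6365488379}{441180} \approx 14428.0$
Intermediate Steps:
$a{\left(d \right)} = d^{3}$
$Y = 15129$ ($Y = \left(-2 + 5^{3}\right)^{2} = \left(-2 + 125\right)^{2} = 123^{2} = 15129$)
$X{\left(A \right)} = 2 A^{2}$
$- \frac{30773}{\left(-57 + 2789\right) - 12992} + \frac{X{\left(Y \right)}}{31734} = - \frac{30773}{\left(-57 + 2789\right) - 12992} + \frac{2 \cdot 15129^{2}}{31734} = - \frac{30773}{2732 - 12992} + 2 \cdot 228886641 \cdot \frac{1}{31734} = - \frac{30773}{-10260} + 457773282 \cdot \frac{1}{31734} = \left(-30773\right) \left(- \frac{1}{10260}\right) + \frac{620289}{43} = \frac{30773}{10260} + \frac{620289}{43} = \frac{6365488379}{441180}$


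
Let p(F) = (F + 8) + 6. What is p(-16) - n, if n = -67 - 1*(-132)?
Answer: -67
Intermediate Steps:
p(F) = 14 + F (p(F) = (8 + F) + 6 = 14 + F)
n = 65 (n = -67 + 132 = 65)
p(-16) - n = (14 - 16) - 1*65 = -2 - 65 = -67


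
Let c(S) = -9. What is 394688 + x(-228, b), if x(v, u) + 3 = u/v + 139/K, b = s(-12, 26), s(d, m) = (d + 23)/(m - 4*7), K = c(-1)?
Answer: 539907985/1368 ≈ 3.9467e+5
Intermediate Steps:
K = -9
s(d, m) = (23 + d)/(-28 + m) (s(d, m) = (23 + d)/(m - 28) = (23 + d)/(-28 + m))
b = -11/2 (b = (23 - 12)/(-28 + 26) = 11/(-2) = -½*11 = -11/2 ≈ -5.5000)
x(v, u) = -166/9 + u/v (x(v, u) = -3 + (u/v + 139/(-9)) = -3 + (u/v + 139*(-⅑)) = -3 + (u/v - 139/9) = -3 + (-139/9 + u/v) = -166/9 + u/v)
394688 + x(-228, b) = 394688 + (-166/9 - 11/2/(-228)) = 394688 + (-166/9 - 11/2*(-1/228)) = 394688 + (-166/9 + 11/456) = 394688 - 25199/1368 = 539907985/1368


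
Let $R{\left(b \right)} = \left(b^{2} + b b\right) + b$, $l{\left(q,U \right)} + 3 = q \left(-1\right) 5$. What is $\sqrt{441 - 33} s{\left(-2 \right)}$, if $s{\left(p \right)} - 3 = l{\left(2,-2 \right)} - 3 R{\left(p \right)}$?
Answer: $- 56 \sqrt{102} \approx -565.57$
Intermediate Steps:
$l{\left(q,U \right)} = -3 - 5 q$ ($l{\left(q,U \right)} = -3 + q \left(-1\right) 5 = -3 + - q 5 = -3 - 5 q$)
$R{\left(b \right)} = b + 2 b^{2}$ ($R{\left(b \right)} = \left(b^{2} + b^{2}\right) + b = 2 b^{2} + b = b + 2 b^{2}$)
$s{\left(p \right)} = -10 - 3 p \left(1 + 2 p\right)$ ($s{\left(p \right)} = 3 - \left(13 + 3 p \left(1 + 2 p\right)\right) = -10 - 3 p \left(1 + 2 p\right)$)
$\sqrt{441 - 33} s{\left(-2 \right)} = \sqrt{441 - 33} \left(-10 - - 6 \left(1 + 2 \left(-2\right)\right)\right) = \sqrt{408} \left(-10 - - 6 \left(1 - 4\right)\right) = 2 \sqrt{102} \left(-10 - \left(-6\right) \left(-3\right)\right) = 2 \sqrt{102} \left(-10 - 18\right) = 2 \sqrt{102} \left(-28\right) = - 56 \sqrt{102}$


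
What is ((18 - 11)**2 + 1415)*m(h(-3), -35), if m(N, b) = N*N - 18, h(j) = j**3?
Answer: 1040904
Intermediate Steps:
m(N, b) = -18 + N**2 (m(N, b) = N**2 - 18 = -18 + N**2)
((18 - 11)**2 + 1415)*m(h(-3), -35) = ((18 - 11)**2 + 1415)*(-18 + ((-3)**3)**2) = (7**2 + 1415)*(-18 + (-27)**2) = (49 + 1415)*(-18 + 729) = 1464*711 = 1040904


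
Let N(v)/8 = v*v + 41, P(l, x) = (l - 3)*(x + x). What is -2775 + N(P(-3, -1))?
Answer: -1295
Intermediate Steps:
P(l, x) = 2*x*(-3 + l) (P(l, x) = (-3 + l)*(2*x) = 2*x*(-3 + l))
N(v) = 328 + 8*v**2 (N(v) = 8*(v*v + 41) = 8*(v**2 + 41) = 8*(41 + v**2) = 328 + 8*v**2)
-2775 + N(P(-3, -1)) = -2775 + (328 + 8*(2*(-1)*(-3 - 3))**2) = -2775 + (328 + 8*(2*(-1)*(-6))**2) = -2775 + (328 + 8*12**2) = -2775 + (328 + 8*144) = -2775 + (328 + 1152) = -2775 + 1480 = -1295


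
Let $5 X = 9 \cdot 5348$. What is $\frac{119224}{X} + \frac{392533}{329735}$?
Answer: $\frac{7694822377}{566814465} \approx 13.576$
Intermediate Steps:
$X = \frac{48132}{5}$ ($X = \frac{9 \cdot 5348}{5} = \frac{1}{5} \cdot 48132 = \frac{48132}{5} \approx 9626.4$)
$\frac{119224}{X} + \frac{392533}{329735} = \frac{119224}{\frac{48132}{5}} + \frac{392533}{329735} = 119224 \cdot \frac{5}{48132} + 392533 \cdot \frac{1}{329735} = \frac{21290}{1719} + \frac{392533}{329735} = \frac{7694822377}{566814465}$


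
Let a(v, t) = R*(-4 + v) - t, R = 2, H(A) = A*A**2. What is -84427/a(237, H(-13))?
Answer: -84427/2663 ≈ -31.704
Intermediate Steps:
H(A) = A**3
a(v, t) = -8 - t + 2*v (a(v, t) = 2*(-4 + v) - t = (-8 + 2*v) - t = -8 - t + 2*v)
-84427/a(237, H(-13)) = -84427/(-8 - 1*(-13)**3 + 2*237) = -84427/(-8 - 1*(-2197) + 474) = -84427/(-8 + 2197 + 474) = -84427/2663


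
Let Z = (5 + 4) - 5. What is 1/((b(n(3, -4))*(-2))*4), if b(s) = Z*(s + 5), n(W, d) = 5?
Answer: -1/320 ≈ -0.0031250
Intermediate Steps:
Z = 4 (Z = 9 - 5 = 4)
b(s) = 20 + 4*s (b(s) = 4*(s + 5) = 4*(5 + s) = 20 + 4*s)
1/((b(n(3, -4))*(-2))*4) = 1/(((20 + 4*5)*(-2))*4) = 1/(((20 + 20)*(-2))*4) = 1/((40*(-2))*4) = 1/(-80*4) = 1/(-320) = -1/320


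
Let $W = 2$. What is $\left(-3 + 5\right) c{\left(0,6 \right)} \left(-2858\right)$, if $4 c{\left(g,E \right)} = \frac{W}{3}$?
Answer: $- \frac{2858}{3} \approx -952.67$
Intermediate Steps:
$c{\left(g,E \right)} = \frac{1}{6}$ ($c{\left(g,E \right)} = \frac{2 \cdot \frac{1}{3}}{4} = \frac{1}{4} \cdot \frac{2}{3} = \frac{1}{6}$)
$\left(-3 + 5\right) c{\left(0,6 \right)} \left(-2858\right) = \left(-3 + 5\right) \frac{1}{6} \left(-2858\right) = 2 \cdot \frac{1}{6} \left(-2858\right) = \frac{1}{3} \left(-2858\right) = - \frac{2858}{3}$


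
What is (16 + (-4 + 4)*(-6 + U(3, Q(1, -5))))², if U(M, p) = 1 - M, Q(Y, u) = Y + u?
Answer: 256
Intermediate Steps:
(16 + (-4 + 4)*(-6 + U(3, Q(1, -5))))² = (16 + (-4 + 4)*(-6 + (1 - 1*3)))² = (16 + 0*(-6 + (1 - 3)))² = (16 + 0*(-6 - 2))² = (16 + 0*(-8))² = (16 + 0)² = 16² = 256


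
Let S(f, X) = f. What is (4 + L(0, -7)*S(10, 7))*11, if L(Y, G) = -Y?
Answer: 44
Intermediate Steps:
(4 + L(0, -7)*S(10, 7))*11 = (4 - 1*0*10)*11 = (4 + 0*10)*11 = (4 + 0)*11 = 4*11 = 44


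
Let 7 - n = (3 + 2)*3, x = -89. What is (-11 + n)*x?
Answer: 1691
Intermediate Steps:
n = -8 (n = 7 - (3 + 2)*3 = 7 - 5*3 = 7 - 1*15 = 7 - 15 = -8)
(-11 + n)*x = (-11 - 8)*(-89) = -19*(-89) = 1691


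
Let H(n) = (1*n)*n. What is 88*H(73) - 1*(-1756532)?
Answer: 2225484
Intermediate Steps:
H(n) = n² (H(n) = n*n = n²)
88*H(73) - 1*(-1756532) = 88*73² - 1*(-1756532) = 88*5329 + 1756532 = 468952 + 1756532 = 2225484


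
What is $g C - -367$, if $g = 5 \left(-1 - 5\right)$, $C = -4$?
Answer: $487$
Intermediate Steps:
$g = -30$ ($g = 5 \left(-6\right) = -30$)
$g C - -367 = \left(-30\right) \left(-4\right) - -367 = 120 + 367 = 487$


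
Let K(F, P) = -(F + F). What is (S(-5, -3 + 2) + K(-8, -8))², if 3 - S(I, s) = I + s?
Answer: 625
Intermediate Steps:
S(I, s) = 3 - I - s (S(I, s) = 3 - (I + s) = 3 + (-I - s) = 3 - I - s)
K(F, P) = -2*F
(S(-5, -3 + 2) + K(-8, -8))² = ((3 - 1*(-5) - (-3 + 2)) - 2*(-8))² = ((3 + 5 - 1*(-1)) + 16)² = ((3 + 5 + 1) + 16)² = (9 + 16)² = 25² = 625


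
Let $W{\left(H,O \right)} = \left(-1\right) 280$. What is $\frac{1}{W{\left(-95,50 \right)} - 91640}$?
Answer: $- \frac{1}{91920} \approx -1.0879 \cdot 10^{-5}$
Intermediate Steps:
$W{\left(H,O \right)} = -280$
$\frac{1}{W{\left(-95,50 \right)} - 91640} = \frac{1}{-280 - 91640} = \frac{1}{-91920} = - \frac{1}{91920}$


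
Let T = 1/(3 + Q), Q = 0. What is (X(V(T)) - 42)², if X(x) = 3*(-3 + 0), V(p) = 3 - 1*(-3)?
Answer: 2601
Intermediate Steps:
T = ⅓ (T = 1/(3 + 0) = 1/3 = ⅓ ≈ 0.33333)
V(p) = 6 (V(p) = 3 + 3 = 6)
X(x) = -9 (X(x) = 3*(-3) = -9)
(X(V(T)) - 42)² = (-9 - 42)² = (-51)² = 2601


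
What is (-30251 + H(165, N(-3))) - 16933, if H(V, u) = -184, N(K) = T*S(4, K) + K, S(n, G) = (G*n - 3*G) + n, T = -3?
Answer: -47368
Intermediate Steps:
S(n, G) = n - 3*G + G*n (S(n, G) = (-3*G + G*n) + n = n - 3*G + G*n)
N(K) = -12 - 2*K (N(K) = -3*(4 - 3*K + K*4) + K = -3*(4 - 3*K + 4*K) + K = -3*(4 + K) + K = (-12 - 3*K) + K = -12 - 2*K)
(-30251 + H(165, N(-3))) - 16933 = (-30251 - 184) - 16933 = -30435 - 16933 = -47368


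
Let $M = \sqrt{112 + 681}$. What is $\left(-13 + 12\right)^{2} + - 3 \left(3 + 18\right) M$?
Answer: $1 - 63 \sqrt{793} \approx -1773.1$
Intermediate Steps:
$M = \sqrt{793} \approx 28.16$
$\left(-13 + 12\right)^{2} + - 3 \left(3 + 18\right) M = \left(-13 + 12\right)^{2} + - 3 \left(3 + 18\right) \sqrt{793} = \left(-1\right)^{2} + \left(-3\right) 21 \sqrt{793} = 1 - 63 \sqrt{793}$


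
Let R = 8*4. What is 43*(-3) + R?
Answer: -97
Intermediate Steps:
R = 32
43*(-3) + R = 43*(-3) + 32 = -129 + 32 = -97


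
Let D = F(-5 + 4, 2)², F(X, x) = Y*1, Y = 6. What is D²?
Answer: 1296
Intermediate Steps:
F(X, x) = 6 (F(X, x) = 6*1 = 6)
D = 36 (D = 6² = 36)
D² = 36² = 1296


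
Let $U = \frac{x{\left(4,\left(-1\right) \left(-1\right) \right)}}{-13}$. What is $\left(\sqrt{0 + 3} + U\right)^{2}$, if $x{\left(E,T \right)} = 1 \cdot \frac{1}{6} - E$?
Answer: $\frac{18781}{6084} + \frac{23 \sqrt{3}}{39} \approx 4.1084$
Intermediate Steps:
$x{\left(E,T \right)} = \frac{1}{6} - E$ ($x{\left(E,T \right)} = 1 \cdot \frac{1}{6} - E = \frac{1}{6} - E$)
$U = \frac{23}{78}$ ($U = \frac{\frac{1}{6} - 4}{-13} = \left(\frac{1}{6} - 4\right) \left(- \frac{1}{13}\right) = \left(- \frac{23}{6}\right) \left(- \frac{1}{13}\right) = \frac{23}{78} \approx 0.29487$)
$\left(\sqrt{0 + 3} + U\right)^{2} = \left(\sqrt{0 + 3} + \frac{23}{78}\right)^{2} = \left(\sqrt{3} + \frac{23}{78}\right)^{2} = \left(\frac{23}{78} + \sqrt{3}\right)^{2}$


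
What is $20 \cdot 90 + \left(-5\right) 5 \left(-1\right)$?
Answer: $1825$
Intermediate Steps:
$20 \cdot 90 + \left(-5\right) 5 \left(-1\right) = 1800 - -25 = 1800 + 25 = 1825$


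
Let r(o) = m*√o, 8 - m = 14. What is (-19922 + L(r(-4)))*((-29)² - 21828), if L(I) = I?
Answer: 418103014 + 251844*I ≈ 4.181e+8 + 2.5184e+5*I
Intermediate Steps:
m = -6 (m = 8 - 1*14 = 8 - 14 = -6)
r(o) = -6*√o
(-19922 + L(r(-4)))*((-29)² - 21828) = (-19922 - 12*I)*((-29)² - 21828) = (-19922 - 12*I)*(841 - 21828) = (-19922 - 12*I)*(-20987) = 418103014 + 251844*I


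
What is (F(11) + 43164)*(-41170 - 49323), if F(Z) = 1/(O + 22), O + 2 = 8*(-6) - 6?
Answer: -132805264475/34 ≈ -3.9060e+9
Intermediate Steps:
O = -56 (O = -2 + (8*(-6) - 6) = -2 + (-48 - 6) = -2 - 54 = -56)
F(Z) = -1/34 (F(Z) = 1/(-56 + 22) = 1/(-34) = -1/34)
(F(11) + 43164)*(-41170 - 49323) = (-1/34 + 43164)*(-41170 - 49323) = (1467575/34)*(-90493) = -132805264475/34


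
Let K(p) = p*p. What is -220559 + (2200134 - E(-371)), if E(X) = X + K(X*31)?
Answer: -130293055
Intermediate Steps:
K(p) = p**2
E(X) = X + 961*X**2 (E(X) = X + (X*31)**2 = X + (31*X)**2 = X + 961*X**2)
-220559 + (2200134 - E(-371)) = -220559 + (2200134 - (-371)*(1 + 961*(-371))) = -220559 + (2200134 - (-371)*(1 - 356531)) = -220559 + (2200134 - (-371)*(-356530)) = -220559 + (2200134 - 1*132272630) = -220559 + (2200134 - 132272630) = -220559 - 130072496 = -130293055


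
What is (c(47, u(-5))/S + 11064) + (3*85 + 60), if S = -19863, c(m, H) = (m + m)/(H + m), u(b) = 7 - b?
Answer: 13335243449/1171917 ≈ 11379.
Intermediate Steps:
c(m, H) = 2*m/(H + m) (c(m, H) = (2*m)/(H + m) = 2*m/(H + m))
(c(47, u(-5))/S + 11064) + (3*85 + 60) = ((2*47/((7 - 1*(-5)) + 47))/(-19863) + 11064) + (3*85 + 60) = ((2*47/((7 + 5) + 47))*(-1/19863) + 11064) + (255 + 60) = ((2*47/(12 + 47))*(-1/19863) + 11064) + 315 = ((2*47/59)*(-1/19863) + 11064) + 315 = ((2*47*(1/59))*(-1/19863) + 11064) + 315 = ((94/59)*(-1/19863) + 11064) + 315 = (-94/1171917 + 11064) + 315 = 12966089594/1171917 + 315 = 13335243449/1171917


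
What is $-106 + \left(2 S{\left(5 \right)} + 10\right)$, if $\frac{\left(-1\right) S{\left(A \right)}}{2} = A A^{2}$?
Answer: $-596$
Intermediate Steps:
$S{\left(A \right)} = - 2 A^{3}$ ($S{\left(A \right)} = - 2 A A^{2} = - 2 A^{3}$)
$-106 + \left(2 S{\left(5 \right)} + 10\right) = -106 + \left(2 \left(- 2 \cdot 5^{3}\right) + 10\right) = -106 + \left(2 \left(\left(-2\right) 125\right) + 10\right) = -106 + \left(2 \left(-250\right) + 10\right) = -106 + \left(-500 + 10\right) = -106 - 490 = -596$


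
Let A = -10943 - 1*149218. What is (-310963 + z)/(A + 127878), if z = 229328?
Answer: 81635/32283 ≈ 2.5287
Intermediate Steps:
A = -160161 (A = -10943 - 149218 = -160161)
(-310963 + z)/(A + 127878) = (-310963 + 229328)/(-160161 + 127878) = -81635/(-32283) = -81635*(-1/32283) = 81635/32283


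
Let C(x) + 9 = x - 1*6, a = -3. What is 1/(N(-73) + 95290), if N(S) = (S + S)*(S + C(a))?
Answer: 1/108576 ≈ 9.2101e-6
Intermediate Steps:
C(x) = -15 + x (C(x) = -9 + (x - 1*6) = -9 + (x - 6) = -9 + (-6 + x) = -15 + x)
N(S) = 2*S*(-18 + S) (N(S) = (S + S)*(S + (-15 - 3)) = (2*S)*(S - 18) = (2*S)*(-18 + S) = 2*S*(-18 + S))
1/(N(-73) + 95290) = 1/(2*(-73)*(-18 - 73) + 95290) = 1/(2*(-73)*(-91) + 95290) = 1/(13286 + 95290) = 1/108576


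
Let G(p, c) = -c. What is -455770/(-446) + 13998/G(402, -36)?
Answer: 1887569/1338 ≈ 1410.7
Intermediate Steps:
-455770/(-446) + 13998/G(402, -36) = -455770/(-446) + 13998/((-1*(-36))) = -455770*(-1/446) + 13998/36 = 227885/223 + 13998*(1/36) = 227885/223 + 2333/6 = 1887569/1338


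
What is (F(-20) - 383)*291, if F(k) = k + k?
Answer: -123093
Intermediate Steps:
F(k) = 2*k
(F(-20) - 383)*291 = (2*(-20) - 383)*291 = (-40 - 383)*291 = -423*291 = -123093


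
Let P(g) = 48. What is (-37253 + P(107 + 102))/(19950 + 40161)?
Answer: -37205/60111 ≈ -0.61894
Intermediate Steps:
(-37253 + P(107 + 102))/(19950 + 40161) = (-37253 + 48)/(19950 + 40161) = -37205/60111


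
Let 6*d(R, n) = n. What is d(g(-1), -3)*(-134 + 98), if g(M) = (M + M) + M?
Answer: 18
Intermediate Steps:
g(M) = 3*M (g(M) = 2*M + M = 3*M)
d(R, n) = n/6
d(g(-1), -3)*(-134 + 98) = ((⅙)*(-3))*(-134 + 98) = -½*(-36) = 18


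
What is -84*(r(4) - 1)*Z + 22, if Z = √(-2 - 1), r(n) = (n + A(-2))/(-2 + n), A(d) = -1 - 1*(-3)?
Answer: 22 - 168*I*√3 ≈ 22.0 - 290.98*I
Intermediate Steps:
A(d) = 2 (A(d) = -1 + 3 = 2)
r(n) = (2 + n)/(-2 + n) (r(n) = (n + 2)/(-2 + n) = (2 + n)/(-2 + n))
Z = I*√3 (Z = √(-3) = I*√3 ≈ 1.732*I)
-84*(r(4) - 1)*Z + 22 = -84*((2 + 4)/(-2 + 4) - 1)*I*√3 + 22 = -84*(6/2 - 1)*I*√3 + 22 = -84*((½)*6 - 1)*I*√3 + 22 = -84*(3 - 1)*I*√3 + 22 = -168*I*√3 + 22 = 22 - 168*I*√3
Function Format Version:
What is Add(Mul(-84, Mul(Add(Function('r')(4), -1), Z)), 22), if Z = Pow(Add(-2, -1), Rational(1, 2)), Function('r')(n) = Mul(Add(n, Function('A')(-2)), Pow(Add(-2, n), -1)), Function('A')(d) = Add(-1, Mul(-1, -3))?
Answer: Add(22, Mul(-168, I, Pow(3, Rational(1, 2)))) ≈ Add(22.000, Mul(-290.98, I))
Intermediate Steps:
Function('A')(d) = 2 (Function('A')(d) = Add(-1, 3) = 2)
Function('r')(n) = Mul(Pow(Add(-2, n), -1), Add(2, n)) (Function('r')(n) = Mul(Add(n, 2), Pow(Add(-2, n), -1)) = Mul(Add(2, n), Pow(Add(-2, n), -1)) = Mul(Pow(Add(-2, n), -1), Add(2, n)))
Z = Mul(I, Pow(3, Rational(1, 2))) (Z = Pow(-3, Rational(1, 2)) = Mul(I, Pow(3, Rational(1, 2))) ≈ Mul(1.7320, I))
Add(Mul(-84, Mul(Add(Function('r')(4), -1), Z)), 22) = Add(Mul(-84, Mul(Add(Mul(Pow(Add(-2, 4), -1), Add(2, 4)), -1), Mul(I, Pow(3, Rational(1, 2))))), 22) = Add(Mul(-84, Mul(Add(Mul(Pow(2, -1), 6), -1), Mul(I, Pow(3, Rational(1, 2))))), 22) = Add(Mul(-84, Mul(Add(Mul(Rational(1, 2), 6), -1), Mul(I, Pow(3, Rational(1, 2))))), 22) = Add(Mul(-84, Mul(Add(3, -1), Mul(I, Pow(3, Rational(1, 2))))), 22) = Add(Mul(-84, Mul(2, Mul(I, Pow(3, Rational(1, 2))))), 22) = Add(Mul(-84, Mul(2, I, Pow(3, Rational(1, 2)))), 22) = Add(Mul(-168, I, Pow(3, Rational(1, 2))), 22) = Add(22, Mul(-168, I, Pow(3, Rational(1, 2))))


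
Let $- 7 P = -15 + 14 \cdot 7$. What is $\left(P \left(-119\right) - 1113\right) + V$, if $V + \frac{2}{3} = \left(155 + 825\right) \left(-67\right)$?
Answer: $- \frac{196088}{3} \approx -65363.0$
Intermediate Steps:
$P = - \frac{83}{7}$ ($P = - \frac{-15 + 14 \cdot 7}{7} = - \frac{-15 + 98}{7} = \left(- \frac{1}{7}\right) 83 = - \frac{83}{7} \approx -11.857$)
$V = - \frac{196982}{3}$ ($V = - \frac{2}{3} + \left(155 + 825\right) \left(-67\right) = - \frac{2}{3} + 980 \left(-67\right) = - \frac{2}{3} - 65660 = - \frac{196982}{3} \approx -65661.0$)
$\left(P \left(-119\right) - 1113\right) + V = \left(\left(- \frac{83}{7}\right) \left(-119\right) - 1113\right) - \frac{196982}{3} = \left(1411 - 1113\right) - \frac{196982}{3} = 298 - \frac{196982}{3} = - \frac{196088}{3}$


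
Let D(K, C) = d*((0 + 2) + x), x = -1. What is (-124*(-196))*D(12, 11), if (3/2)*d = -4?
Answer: -194432/3 ≈ -64811.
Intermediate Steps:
d = -8/3 (d = (⅔)*(-4) = -8/3 ≈ -2.6667)
D(K, C) = -8/3 (D(K, C) = -8*((0 + 2) - 1)/3 = -8*(2 - 1)/3 = -8/3*1 = -8/3)
(-124*(-196))*D(12, 11) = -124*(-196)*(-8/3) = 24304*(-8/3) = -194432/3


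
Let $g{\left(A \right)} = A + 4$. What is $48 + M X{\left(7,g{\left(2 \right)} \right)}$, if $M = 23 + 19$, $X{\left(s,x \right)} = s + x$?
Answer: $594$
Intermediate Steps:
$g{\left(A \right)} = 4 + A$
$M = 42$
$48 + M X{\left(7,g{\left(2 \right)} \right)} = 48 + 42 \left(7 + \left(4 + 2\right)\right) = 48 + 42 \left(7 + 6\right) = 48 + 42 \cdot 13 = 48 + 546 = 594$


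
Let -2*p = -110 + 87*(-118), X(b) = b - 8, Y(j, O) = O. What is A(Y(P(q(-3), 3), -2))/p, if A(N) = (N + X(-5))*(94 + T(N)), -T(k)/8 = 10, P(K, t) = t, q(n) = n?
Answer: -105/2594 ≈ -0.040478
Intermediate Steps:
X(b) = -8 + b
T(k) = -80 (T(k) = -8*10 = -80)
p = 5188 (p = -(-110 + 87*(-118))/2 = -(-110 - 10266)/2 = -1/2*(-10376) = 5188)
A(N) = -182 + 14*N (A(N) = (N + (-8 - 5))*(94 - 80) = (N - 13)*14 = (-13 + N)*14 = -182 + 14*N)
A(Y(P(q(-3), 3), -2))/p = (-182 + 14*(-2))/5188 = (-182 - 28)*(1/5188) = -210*1/5188 = -105/2594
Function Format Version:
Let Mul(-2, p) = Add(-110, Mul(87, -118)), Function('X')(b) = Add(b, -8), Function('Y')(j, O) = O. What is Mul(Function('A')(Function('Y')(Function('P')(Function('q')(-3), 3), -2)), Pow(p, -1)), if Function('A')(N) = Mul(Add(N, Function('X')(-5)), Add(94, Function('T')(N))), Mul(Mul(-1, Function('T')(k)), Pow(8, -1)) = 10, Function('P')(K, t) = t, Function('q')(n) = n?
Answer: Rational(-105, 2594) ≈ -0.040478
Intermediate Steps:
Function('X')(b) = Add(-8, b)
Function('T')(k) = -80 (Function('T')(k) = Mul(-8, 10) = -80)
p = 5188 (p = Mul(Rational(-1, 2), Add(-110, Mul(87, -118))) = Mul(Rational(-1, 2), Add(-110, -10266)) = Mul(Rational(-1, 2), -10376) = 5188)
Function('A')(N) = Add(-182, Mul(14, N)) (Function('A')(N) = Mul(Add(N, Add(-8, -5)), Add(94, -80)) = Mul(Add(N, -13), 14) = Mul(Add(-13, N), 14) = Add(-182, Mul(14, N)))
Mul(Function('A')(Function('Y')(Function('P')(Function('q')(-3), 3), -2)), Pow(p, -1)) = Mul(Add(-182, Mul(14, -2)), Pow(5188, -1)) = Mul(Add(-182, -28), Rational(1, 5188)) = Mul(-210, Rational(1, 5188)) = Rational(-105, 2594)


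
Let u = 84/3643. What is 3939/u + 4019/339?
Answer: 1621637333/9492 ≈ 1.7084e+5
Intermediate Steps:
u = 84/3643 (u = 84*(1/3643) = 84/3643 ≈ 0.023058)
3939/u + 4019/339 = 3939/(84/3643) + 4019/339 = 3939*(3643/84) + 4019*(1/339) = 4783259/28 + 4019/339 = 1621637333/9492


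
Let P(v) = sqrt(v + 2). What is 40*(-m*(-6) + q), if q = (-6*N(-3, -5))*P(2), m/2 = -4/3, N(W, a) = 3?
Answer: -2080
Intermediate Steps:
m = -8/3 (m = 2*(-4/3) = -8/3 ≈ -2.6667)
P(v) = sqrt(2 + v)
q = -36 (q = (-6*3)*sqrt(2 + 2) = -18*sqrt(4) = -18*2 = -36)
40*(-m*(-6) + q) = 40*(-1*(-8/3)*(-6) - 36) = 40*((8/3)*(-6) - 36) = 40*(-16 - 36) = 40*(-52) = -2080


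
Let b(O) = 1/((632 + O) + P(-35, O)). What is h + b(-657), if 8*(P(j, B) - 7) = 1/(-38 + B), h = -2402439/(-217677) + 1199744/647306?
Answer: 30165113181299177/2350296001680187 ≈ 12.835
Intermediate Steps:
h = 302711642337/23483938027 (h = -2402439*(-1/217677) + 1199744*(1/647306) = 800813/72559 + 599872/323653 = 302711642337/23483938027 ≈ 12.890)
P(j, B) = 7 + 1/(8*(-38 + B))
b(O) = 1/(632 + O + (-2127 + 56*O)/(8*(-38 + O))) (b(O) = 1/((632 + O) + (-2127 + 56*O)/(8*(-38 + O))) = 1/(632 + O + (-2127 + 56*O)/(8*(-38 + O))))
h + b(-657) = 302711642337/23483938027 + 8*(-38 - 657)/(-194255 + 8*(-657)² + 4808*(-657)) = 302711642337/23483938027 + 8*(-695)/(-194255 + 8*431649 - 3158856) = 302711642337/23483938027 + 8*(-695)/(-194255 + 3453192 - 3158856) = 302711642337/23483938027 + 8*(-695)/100081 = 302711642337/23483938027 + 8*(1/100081)*(-695) = 302711642337/23483938027 - 5560/100081 = 30165113181299177/2350296001680187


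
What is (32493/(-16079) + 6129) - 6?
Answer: 98419224/16079 ≈ 6121.0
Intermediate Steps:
(32493/(-16079) + 6129) - 6 = (32493*(-1/16079) + 6129) - 6 = (-32493/16079 + 6129) - 6 = 98515698/16079 - 6 = 98419224/16079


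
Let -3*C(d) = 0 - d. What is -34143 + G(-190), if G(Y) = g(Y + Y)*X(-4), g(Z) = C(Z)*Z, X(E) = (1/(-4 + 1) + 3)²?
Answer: 8319739/27 ≈ 3.0814e+5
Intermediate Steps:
C(d) = d/3 (C(d) = -(0 - d)/3 = -(-1)*d/3 = d/3)
X(E) = 64/9 (X(E) = (1/(-3) + 3)² = (-⅓ + 3)² = (8/3)² = 64/9)
g(Z) = Z²/3 (g(Z) = (Z/3)*Z = Z²/3)
G(Y) = 256*Y²/27 (G(Y) = ((Y + Y)²/3)*(64/9) = ((2*Y)²/3)*(64/9) = ((4*Y²)/3)*(64/9) = (4*Y²/3)*(64/9) = 256*Y²/27)
-34143 + G(-190) = -34143 + (256/27)*(-190)² = -34143 + (256/27)*36100 = -34143 + 9241600/27 = 8319739/27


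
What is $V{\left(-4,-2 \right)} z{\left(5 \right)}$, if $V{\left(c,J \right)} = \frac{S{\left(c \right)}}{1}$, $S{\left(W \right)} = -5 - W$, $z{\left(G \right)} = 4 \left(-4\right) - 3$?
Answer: $19$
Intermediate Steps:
$z{\left(G \right)} = -19$ ($z{\left(G \right)} = -16 - 3 = -19$)
$V{\left(c,J \right)} = -5 - c$ ($V{\left(c,J \right)} = \frac{-5 - c}{1} = \left(-5 - c\right) 1 = -5 - c$)
$V{\left(-4,-2 \right)} z{\left(5 \right)} = \left(-5 - -4\right) \left(-19\right) = \left(-5 + 4\right) \left(-19\right) = \left(-1\right) \left(-19\right) = 19$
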